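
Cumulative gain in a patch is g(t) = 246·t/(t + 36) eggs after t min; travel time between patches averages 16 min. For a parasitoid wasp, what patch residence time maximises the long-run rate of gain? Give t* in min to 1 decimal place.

24.0 min

Maximise g(t)/(T+t): set derivative to zero → g'(t)(T+t) = g(t).
g'(t) = 246·36/(t + 36)². Setting 246·36/(t+36)² = 246t/[(t+36)(16+t)] gives 36(16+t) = t(t+36), so t² = 36×16 = 576.
t* = √576 = 24 min.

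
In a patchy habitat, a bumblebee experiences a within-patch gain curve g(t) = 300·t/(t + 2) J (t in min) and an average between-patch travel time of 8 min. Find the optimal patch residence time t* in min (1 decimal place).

4.0 min

By the marginal value theorem, leave when the instantaneous gain rate g'(t) equals the habitat-wide average g(t)/(T + t).
g'(t) = 300·2/(t + 2)². Setting 300·2/(t+2)² = 300t/[(t+2)(8+t)] gives 2(8+t) = t(t+2), so t² = 2×8 = 16.
t* = √16 = 4 min.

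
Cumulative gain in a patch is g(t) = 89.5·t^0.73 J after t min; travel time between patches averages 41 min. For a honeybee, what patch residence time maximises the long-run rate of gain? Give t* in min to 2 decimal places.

110.85 min

Optimal t* satisfies g'(t*) = g(t*)/(T + t*).
g'(t) = 0.73·89.5·t^-0.27. Setting 0.73·89.5·t^-0.27 = 89.5·t^0.73/(41+t) gives 0.73(41+t) = t, so 0.27·t = 0.73×41.
t* = 0.73×41/0.27 = 110.9 min.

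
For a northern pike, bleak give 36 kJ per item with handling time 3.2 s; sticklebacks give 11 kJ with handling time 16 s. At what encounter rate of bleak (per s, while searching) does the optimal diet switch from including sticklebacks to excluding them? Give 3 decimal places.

0.020 per s

The zero-one rule: include sticklebacks iff E₂/h₂ > λE₁/(1+λh₁). Equality gives the switch point.
λE₁h₂ = E₂ + λE₂h₁ ⇒ λ = E₂/(E₁h₂ − E₂h₁) = 11/(576 − 35.2) = 0.02034 per s.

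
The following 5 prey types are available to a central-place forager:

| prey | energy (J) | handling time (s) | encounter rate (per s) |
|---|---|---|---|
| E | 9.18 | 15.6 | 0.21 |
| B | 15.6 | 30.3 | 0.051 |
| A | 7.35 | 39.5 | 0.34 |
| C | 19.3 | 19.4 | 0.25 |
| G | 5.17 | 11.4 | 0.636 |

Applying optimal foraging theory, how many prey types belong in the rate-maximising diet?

E/h in descending order: C 0.995, E 0.588, B 0.515, G 0.454, A 0.186 J/s. The optimal diet is the largest prefix of this list for which every included type satisfies E_i/h_i > R on the types above it.
Rate on top 1: 0.8248. E: 0.588 < 0.8248 → exclude; stop.
Optimal diet: C — 1 of 5 types.

1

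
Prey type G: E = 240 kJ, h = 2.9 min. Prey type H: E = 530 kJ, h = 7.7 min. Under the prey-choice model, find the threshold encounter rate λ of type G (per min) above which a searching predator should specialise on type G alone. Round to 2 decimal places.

1.70 per min

The zero-one rule: include type H iff E₂/h₂ > λE₁/(1+λh₁). Equality gives the switch point.
λE₁h₂ = E₂ + λE₂h₁ ⇒ λ = E₂/(E₁h₂ − E₂h₁) = 530/(1848 − 1537) = 1.704 per min.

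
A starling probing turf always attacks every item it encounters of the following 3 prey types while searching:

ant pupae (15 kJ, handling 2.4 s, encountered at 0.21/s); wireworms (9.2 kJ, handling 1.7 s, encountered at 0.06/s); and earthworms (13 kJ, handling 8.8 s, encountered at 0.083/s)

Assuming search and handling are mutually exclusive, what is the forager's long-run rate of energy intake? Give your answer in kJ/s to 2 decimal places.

R = Σλ_iE_i / (1 + Σλ_ih_i)
Numerator: 0.21×15 + 0.06×9.2 + 0.083×13 = 4.781
Denominator: 1 + 0.21×2.4 + 0.06×1.7 + 0.083×8.8 = 2.336
R = 4.781/2.336 = 2.046 kJ/s

2.05 kJ/s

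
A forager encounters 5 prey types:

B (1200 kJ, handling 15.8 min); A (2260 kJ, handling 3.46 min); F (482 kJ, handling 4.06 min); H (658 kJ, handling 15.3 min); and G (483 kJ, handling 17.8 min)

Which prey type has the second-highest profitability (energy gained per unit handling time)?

F

In descending order of E/h:
A: 2260/3.46 = 653 kJ/min
F: 482/4.06 = 119 kJ/min
B: 1200/15.8 = 75.9 kJ/min
H: 658/15.3 = 43 kJ/min
G: 483/17.8 = 27.1 kJ/min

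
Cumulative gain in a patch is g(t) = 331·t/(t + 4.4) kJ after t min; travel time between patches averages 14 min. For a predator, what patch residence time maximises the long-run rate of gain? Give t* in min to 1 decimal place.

7.8 min

Optimal t* satisfies g'(t*) = g(t*)/(T + t*).
g'(t) = 331·4.4/(t + 4.4)². Setting 331·4.4/(t+4.4)² = 331t/[(t+4.4)(14+t)] gives 4.4(14+t) = t(t+4.4), so t² = 4.4×14 = 61.6.
t* = √61.6 = 7.849 min.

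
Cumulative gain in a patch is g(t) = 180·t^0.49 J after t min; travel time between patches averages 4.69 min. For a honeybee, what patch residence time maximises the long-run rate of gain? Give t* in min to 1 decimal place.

Optimal t* satisfies g'(t*) = g(t*)/(T + t*).
g'(t) = 0.49·180·t^-0.51. Setting 0.49·180·t^-0.51 = 180·t^0.49/(4.69+t) gives 0.49(4.69+t) = t, so 0.51·t = 0.49×4.69.
t* = 0.49×4.69/0.51 = 4.506 min.

4.5 min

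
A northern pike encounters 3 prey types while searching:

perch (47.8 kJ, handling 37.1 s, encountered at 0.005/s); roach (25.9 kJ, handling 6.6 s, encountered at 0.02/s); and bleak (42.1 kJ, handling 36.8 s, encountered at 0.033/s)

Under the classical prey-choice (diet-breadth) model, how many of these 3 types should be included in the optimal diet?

3

Rank by E/h (kJ/s): roach 3.92, perch 1.29, bleak 1.14. Include each in turn until the next type's E/h falls below the running intake rate.
Rate on top 1: 0.4576. perch: 1.29 > 0.4576 → include.
Rate on top 2: 0.5746. bleak: 1.14 > 0.5746 → include.
Optimal diet: roach, perch, bleak — 3 of 3 types.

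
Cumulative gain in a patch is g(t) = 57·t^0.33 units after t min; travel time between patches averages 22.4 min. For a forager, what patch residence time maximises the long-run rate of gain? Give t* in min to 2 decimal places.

11.03 min

Optimal t* satisfies g'(t*) = g(t*)/(T + t*).
g'(t) = 0.33·57·t^-0.67. Setting 0.33·57·t^-0.67 = 57·t^0.33/(22.4+t) gives 0.33(22.4+t) = t, so 0.67·t = 0.33×22.4.
t* = 0.33×22.4/0.67 = 11.03 min.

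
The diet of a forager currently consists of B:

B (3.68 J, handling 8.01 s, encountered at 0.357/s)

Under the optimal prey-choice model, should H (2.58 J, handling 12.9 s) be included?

No

Intake rate on the current diet: R = (0.357×3.68) / (1 + 0.357×8.01) = 1.314/3.86 = 0.3404 J/s.
Profitability of H: 2.58/12.9 = 0.2 J/s.
Since 0.2 < R, time spent handling H is better spent searching.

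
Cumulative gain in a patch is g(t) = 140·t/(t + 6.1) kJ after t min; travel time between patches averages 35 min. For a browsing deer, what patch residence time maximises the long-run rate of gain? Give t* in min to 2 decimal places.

Maximise g(t)/(T+t): set derivative to zero → g'(t)(T+t) = g(t).
g'(t) = 140·6.1/(t + 6.1)². Setting 140·6.1/(t+6.1)² = 140t/[(t+6.1)(35+t)] gives 6.1(35+t) = t(t+6.1), so t² = 6.1×35 = 213.5.
t* = √213.5 = 14.61 min.

14.61 min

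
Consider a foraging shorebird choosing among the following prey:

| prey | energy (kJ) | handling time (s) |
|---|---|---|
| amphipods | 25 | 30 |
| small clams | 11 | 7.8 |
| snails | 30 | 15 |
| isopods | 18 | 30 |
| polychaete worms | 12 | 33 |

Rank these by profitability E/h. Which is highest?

In descending order of E/h:
snails: 30/15 = 2 kJ/s
small clams: 11/7.8 = 1.41 kJ/s
amphipods: 25/30 = 0.833 kJ/s
isopods: 18/30 = 0.6 kJ/s
polychaete worms: 12/33 = 0.364 kJ/s

snails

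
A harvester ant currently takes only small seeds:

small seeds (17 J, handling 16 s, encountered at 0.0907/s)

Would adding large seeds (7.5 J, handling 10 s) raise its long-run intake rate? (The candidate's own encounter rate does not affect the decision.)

On small seeds alone, R = ΣλE/(1+Σλh) = 1.542/2.451 = 0.629 J/s.
large seeds: E/h = 7.5/10 = 0.75 J/s.
0.75 > 0.629, so adding large seeds raises the average — include it.

Yes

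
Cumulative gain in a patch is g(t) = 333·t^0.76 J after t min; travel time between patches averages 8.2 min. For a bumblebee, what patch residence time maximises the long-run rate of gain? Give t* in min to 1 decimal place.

Optimal t* satisfies g'(t*) = g(t*)/(T + t*).
g'(t) = 0.76·333·t^-0.24. Setting 0.76·333·t^-0.24 = 333·t^0.76/(8.2+t) gives 0.76(8.2+t) = t, so 0.24·t = 0.76×8.2.
t* = 0.76×8.2/0.24 = 25.97 min.

26.0 min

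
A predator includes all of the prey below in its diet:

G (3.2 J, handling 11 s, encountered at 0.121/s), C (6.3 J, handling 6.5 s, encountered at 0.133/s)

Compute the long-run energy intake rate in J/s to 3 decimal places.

Energy encountered per unit search time: 0.121×3.2 + 0.133×6.3 = 1.225 J/s.
Handling time per unit search time: 0.121×11 + 0.133×6.5 = 2.196.
Rate = 1.225/(1 + 2.196) = 0.3834 J/s.

0.383 J/s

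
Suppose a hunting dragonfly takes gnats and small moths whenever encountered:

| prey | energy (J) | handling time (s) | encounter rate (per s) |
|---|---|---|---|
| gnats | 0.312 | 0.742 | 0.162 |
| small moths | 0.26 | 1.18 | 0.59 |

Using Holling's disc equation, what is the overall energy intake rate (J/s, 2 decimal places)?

R = (0.162×0.312 + 0.59×0.26) / (1 + 0.162×0.742 + 0.59×1.18) = 0.2039/1.816 = 0.1123 J/s.

0.11 J/s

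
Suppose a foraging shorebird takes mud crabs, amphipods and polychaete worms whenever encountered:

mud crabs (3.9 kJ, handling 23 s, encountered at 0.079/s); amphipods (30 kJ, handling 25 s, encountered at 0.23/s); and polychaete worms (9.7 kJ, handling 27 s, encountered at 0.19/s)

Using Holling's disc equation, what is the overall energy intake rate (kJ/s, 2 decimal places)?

R = Σλ_iE_i / (1 + Σλ_ih_i)
Numerator: 0.079×3.9 + 0.23×30 + 0.19×9.7 = 9.051
Denominator: 1 + 0.079×23 + 0.23×25 + 0.19×27 = 13.7
R = 9.051/13.7 = 0.6608 kJ/s

0.66 kJ/s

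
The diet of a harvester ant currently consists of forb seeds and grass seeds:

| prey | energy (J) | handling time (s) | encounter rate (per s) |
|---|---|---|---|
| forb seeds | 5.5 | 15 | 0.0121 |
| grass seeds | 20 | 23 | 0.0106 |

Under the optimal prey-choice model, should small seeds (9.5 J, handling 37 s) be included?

Current rate: (0.0121×5.5 + 0.0106×20)/(1 + 0.0121×15 + 0.0106×23) = 0.1954 J/s.
small seeds: E/h = 9.5/37 = 0.2568 J/s.
0.2568 > 0.1954, so adding small seeds raises the average — include it.

Yes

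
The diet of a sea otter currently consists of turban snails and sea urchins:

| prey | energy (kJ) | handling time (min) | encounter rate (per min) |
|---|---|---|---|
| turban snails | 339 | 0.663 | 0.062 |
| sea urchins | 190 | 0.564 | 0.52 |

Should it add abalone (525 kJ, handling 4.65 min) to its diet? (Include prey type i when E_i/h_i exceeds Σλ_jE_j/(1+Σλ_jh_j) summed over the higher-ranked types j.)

Yes

On turban snails and sea urchins alone, R = ΣλE/(1+Σλh) = 119.8/1.334 = 89.79 kJ/min.
abalone: E/h = 525/4.65 = 112.9 kJ/min.
112.9 > 89.79, so adding abalone raises the average — include it.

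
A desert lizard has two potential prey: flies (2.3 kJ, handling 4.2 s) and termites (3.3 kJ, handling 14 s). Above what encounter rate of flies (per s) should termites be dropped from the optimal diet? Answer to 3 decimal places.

0.180 per s

At the threshold, the rate on flies alone equals the profitability of termites: λ·2.3/(1 + λ·4.2) = 3.3/14 = 0.2357.
Rearranging, λ(2.3 − 0.2357×4.2) = 0.2357, so λ = 0.2357/1.31 = 0.1799 per s.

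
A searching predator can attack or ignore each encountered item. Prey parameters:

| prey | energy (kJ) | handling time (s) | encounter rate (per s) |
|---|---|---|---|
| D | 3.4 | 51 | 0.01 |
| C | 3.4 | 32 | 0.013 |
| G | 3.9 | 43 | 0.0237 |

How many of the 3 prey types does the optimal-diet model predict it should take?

Rank by E/h (kJ/s): C 0.106, G 0.0907, D 0.0667. Include each in turn until the next type's E/h falls below the running intake rate.
Rate on top 1: 0.03121. G: 0.0907 > 0.03121 → include.
Rate on top 2: 0.05611. D: 0.0667 > 0.05611 → include.
Optimal diet: C, G, D — 3 of 3 types.

3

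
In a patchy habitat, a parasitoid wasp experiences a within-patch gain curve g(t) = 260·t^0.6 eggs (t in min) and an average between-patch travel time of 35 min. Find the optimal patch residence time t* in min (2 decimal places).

52.50 min

By the marginal value theorem, leave when the instantaneous gain rate g'(t) equals the habitat-wide average g(t)/(T + t).
g'(t) = 0.6·260·t^-0.4. Setting 0.6·260·t^-0.4 = 260·t^0.6/(35+t) gives 0.6(35+t) = t, so 0.40·t = 0.6×35.
t* = 0.6×35/0.40 = 52.5 min.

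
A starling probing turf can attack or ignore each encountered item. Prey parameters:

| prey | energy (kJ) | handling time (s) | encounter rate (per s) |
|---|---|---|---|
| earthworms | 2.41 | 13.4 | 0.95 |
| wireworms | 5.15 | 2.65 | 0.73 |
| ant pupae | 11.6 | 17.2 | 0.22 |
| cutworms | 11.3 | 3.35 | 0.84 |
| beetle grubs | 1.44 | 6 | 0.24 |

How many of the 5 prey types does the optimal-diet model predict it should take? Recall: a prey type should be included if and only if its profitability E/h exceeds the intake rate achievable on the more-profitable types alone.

1

E/h in descending order: cutworms 3.37, wireworms 1.94, ant pupae 0.674, beetle grubs 0.24, earthworms 0.18 kJ/s. The optimal diet is the largest prefix of this list for which every included type satisfies E_i/h_i > R on the types above it.
Rate on top 1: 2.489. wireworms: 1.94 < 2.489 → exclude; stop.
Optimal diet: cutworms — 1 of 5 types.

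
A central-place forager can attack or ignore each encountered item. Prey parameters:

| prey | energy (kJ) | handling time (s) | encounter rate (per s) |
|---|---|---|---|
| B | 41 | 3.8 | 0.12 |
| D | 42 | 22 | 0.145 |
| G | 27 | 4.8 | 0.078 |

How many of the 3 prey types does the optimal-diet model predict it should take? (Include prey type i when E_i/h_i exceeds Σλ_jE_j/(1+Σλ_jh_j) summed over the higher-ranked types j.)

Profitabilities (E/h, kJ/s): B 10.8, G 5.62, D 1.91. Add prey in this order while the next type's profitability exceeds the intake rate on those already taken.
Rate on top 1: 3.379. G: 5.62 > 3.379 → include.
Rate on top 2: 3.839. D: 1.91 < 3.839 → exclude; stop.
Optimal diet: B, G — 2 of 3 types.

2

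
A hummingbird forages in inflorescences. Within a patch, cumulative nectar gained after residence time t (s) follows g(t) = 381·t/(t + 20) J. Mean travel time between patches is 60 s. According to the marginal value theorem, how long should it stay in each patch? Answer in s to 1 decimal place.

Maximise g(t)/(T+t): set derivative to zero → g'(t)(T+t) = g(t).
g'(t) = 381·20/(t + 20)². Setting 381·20/(t+20)² = 381t/[(t+20)(60+t)] gives 20(60+t) = t(t+20), so t² = 20×60 = 1200.
t* = √1200 = 34.64 s.

34.6 s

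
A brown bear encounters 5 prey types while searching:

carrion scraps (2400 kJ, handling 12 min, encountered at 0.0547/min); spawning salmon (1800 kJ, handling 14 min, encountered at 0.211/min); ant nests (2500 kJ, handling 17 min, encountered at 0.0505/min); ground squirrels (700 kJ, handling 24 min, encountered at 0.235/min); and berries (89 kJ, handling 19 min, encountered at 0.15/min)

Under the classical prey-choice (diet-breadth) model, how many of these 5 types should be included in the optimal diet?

3

Rank by E/h (kJ/min): carrion scraps 200, ant nests 147, spawning salmon 129, ground squirrels 29.2, berries 4.68. Include each in turn until the next type's E/h falls below the running intake rate.
Rate on top 1: 79.26. ant nests: 147 > 79.26 → include.
Rate on top 2: 102.4. spawning salmon: 129 > 102.4 → include.
Rate on top 3: 116.5. ground squirrels: 29.2 < 116.5 → exclude; stop.
Optimal diet: carrion scraps, ant nests, spawning salmon — 3 of 5 types.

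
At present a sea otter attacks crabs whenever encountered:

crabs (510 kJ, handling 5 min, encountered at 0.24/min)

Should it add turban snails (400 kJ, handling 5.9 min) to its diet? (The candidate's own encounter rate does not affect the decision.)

On crabs alone, R = ΣλE/(1+Σλh) = 122.4/2.2 = 55.64 kJ/min.
turban snails: E/h = 400/5.9 = 67.8 kJ/min.
Since 67.8 > R, including turban snails increases the long-run rate.

Yes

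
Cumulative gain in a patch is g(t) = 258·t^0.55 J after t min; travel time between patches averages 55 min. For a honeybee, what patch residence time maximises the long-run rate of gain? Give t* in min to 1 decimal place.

Optimal t* satisfies g'(t*) = g(t*)/(T + t*).
g'(t) = 0.55·258·t^-0.45. Setting 0.55·258·t^-0.45 = 258·t^0.55/(55+t) gives 0.55(55+t) = t, so 0.45·t = 0.55×55.
t* = 0.55×55/0.45 = 67.22 min.

67.2 min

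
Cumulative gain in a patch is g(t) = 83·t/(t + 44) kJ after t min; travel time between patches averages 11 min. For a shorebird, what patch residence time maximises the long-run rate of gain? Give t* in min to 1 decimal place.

Optimal t* satisfies g'(t*) = g(t*)/(T + t*).
g'(t) = 83·44/(t + 44)². Setting 83·44/(t+44)² = 83t/[(t+44)(11+t)] gives 44(11+t) = t(t+44), so t² = 44×11 = 484.
t* = √484 = 22 min.

22.0 min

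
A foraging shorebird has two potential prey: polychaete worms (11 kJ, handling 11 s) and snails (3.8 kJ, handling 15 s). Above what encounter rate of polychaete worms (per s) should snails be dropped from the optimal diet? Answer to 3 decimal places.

0.031 per s

The zero-one rule: include snails iff E₂/h₂ > λE₁/(1+λh₁). Equality gives the switch point.
λE₁h₂ = E₂ + λE₂h₁ ⇒ λ = E₂/(E₁h₂ − E₂h₁) = 3.8/(165 − 41.8) = 0.03084 per s.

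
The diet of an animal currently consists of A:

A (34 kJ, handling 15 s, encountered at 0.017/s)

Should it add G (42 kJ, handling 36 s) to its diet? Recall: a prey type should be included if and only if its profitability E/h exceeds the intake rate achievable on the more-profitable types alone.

Yes

Intake rate on the current diet: R = (0.017×34) / (1 + 0.017×15) = 0.578/1.255 = 0.4606 kJ/s.
G: E/h = 42/36 = 1.167 kJ/s.
Since 1.167 > R, including G increases the long-run rate.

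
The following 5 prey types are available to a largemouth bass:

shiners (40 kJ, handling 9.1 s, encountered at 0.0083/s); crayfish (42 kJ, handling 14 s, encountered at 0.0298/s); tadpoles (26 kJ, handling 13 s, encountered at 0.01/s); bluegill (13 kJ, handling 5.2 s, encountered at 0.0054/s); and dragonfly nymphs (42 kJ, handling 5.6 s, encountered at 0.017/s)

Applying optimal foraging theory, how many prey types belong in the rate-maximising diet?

Profitabilities (E/h, kJ/s): dragonfly nymphs 7.5, shiners 4.4, crayfish 3, bluegill 2.5, tadpoles 2. Add prey in this order while the next type's profitability exceeds the intake rate on those already taken.
Rate on top 1: 0.6519. shiners: 4.4 > 0.6519 → include.
Rate on top 2: 0.8935. crayfish: 3 > 0.8935 → include.
Rate on top 3: 1.447. bluegill: 2.5 > 1.447 → include.
Rate on top 4: 1.465. tadpoles: 2 > 1.465 → include.
Optimal diet: dragonfly nymphs, shiners, crayfish, bluegill, tadpoles — 5 of 5 types.

5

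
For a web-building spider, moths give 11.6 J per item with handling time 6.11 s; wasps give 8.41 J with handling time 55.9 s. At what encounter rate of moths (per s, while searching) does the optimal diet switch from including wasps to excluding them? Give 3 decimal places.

0.014 per s

At the threshold, the rate on moths alone equals the profitability of wasps: λ·11.6/(1 + λ·6.11) = 8.41/55.9 = 0.1504.
Rearranging, λ(11.6 − 0.1504×6.11) = 0.1504, so λ = 0.1504/10.68 = 0.01409 per s.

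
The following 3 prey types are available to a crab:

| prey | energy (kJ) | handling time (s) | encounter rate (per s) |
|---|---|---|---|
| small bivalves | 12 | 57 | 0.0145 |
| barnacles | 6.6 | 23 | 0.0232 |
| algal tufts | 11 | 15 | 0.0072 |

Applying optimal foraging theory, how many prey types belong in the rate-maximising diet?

Profitabilities (E/h, kJ/s): algal tufts 0.733, barnacles 0.287, small bivalves 0.211. Add prey in this order while the next type's profitability exceeds the intake rate on those already taken.
Rate on top 1: 0.07148. barnacles: 0.287 > 0.07148 → include.
Rate on top 2: 0.1415. small bivalves: 0.211 > 0.1415 → include.
Optimal diet: algal tufts, barnacles, small bivalves — 3 of 3 types.

3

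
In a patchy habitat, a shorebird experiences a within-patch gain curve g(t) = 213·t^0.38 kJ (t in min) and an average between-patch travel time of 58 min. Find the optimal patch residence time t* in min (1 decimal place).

Optimal t* satisfies g'(t*) = g(t*)/(T + t*).
g'(t) = 0.38·213·t^-0.62. Setting 0.38·213·t^-0.62 = 213·t^0.38/(58+t) gives 0.38(58+t) = t, so 0.62·t = 0.38×58.
t* = 0.38×58/0.62 = 35.55 min.

35.5 min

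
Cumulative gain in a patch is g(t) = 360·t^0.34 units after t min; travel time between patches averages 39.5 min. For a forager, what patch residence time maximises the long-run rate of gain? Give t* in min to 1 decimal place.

20.3 min

Maximise g(t)/(T+t): set derivative to zero → g'(t)(T+t) = g(t).
g'(t) = 0.34·360·t^-0.66. Setting 0.34·360·t^-0.66 = 360·t^0.34/(39.5+t) gives 0.34(39.5+t) = t, so 0.66·t = 0.34×39.5.
t* = 0.34×39.5/0.66 = 20.35 min.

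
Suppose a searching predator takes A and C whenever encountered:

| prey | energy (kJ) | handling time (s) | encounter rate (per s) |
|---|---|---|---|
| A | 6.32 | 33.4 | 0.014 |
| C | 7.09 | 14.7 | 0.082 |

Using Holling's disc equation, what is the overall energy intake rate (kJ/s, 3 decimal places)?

Energy encountered per unit search time: 0.014×6.32 + 0.082×7.09 = 0.6699 kJ/s.
Handling time per unit search time: 0.014×33.4 + 0.082×14.7 = 1.673.
Rate = 0.6699/(1 + 1.673) = 0.2506 kJ/s.

0.251 kJ/s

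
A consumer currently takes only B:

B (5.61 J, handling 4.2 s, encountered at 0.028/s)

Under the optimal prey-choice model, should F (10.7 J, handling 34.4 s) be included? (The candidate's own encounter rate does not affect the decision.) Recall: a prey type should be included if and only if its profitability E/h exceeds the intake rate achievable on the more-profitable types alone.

Intake rate on the current diet: R = (0.028×5.61) / (1 + 0.028×4.2) = 0.1571/1.118 = 0.1406 J/s.
F: E/h = 10.7/34.4 = 0.311 J/s.
0.311 > 0.1406, so adding F raises the average — include it.

Yes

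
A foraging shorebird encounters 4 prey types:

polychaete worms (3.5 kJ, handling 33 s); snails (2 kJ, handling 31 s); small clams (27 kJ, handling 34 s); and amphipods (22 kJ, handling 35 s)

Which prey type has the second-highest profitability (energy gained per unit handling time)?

Profitability E/h (kJ/s): polychaete worms = 3.5/33 = 0.106, snails = 2/31 = 0.0645, small clams = 27/34 = 0.794, amphipods = 22/35 = 0.629.
Ranked: small clams > amphipods > polychaete worms > snails.

amphipods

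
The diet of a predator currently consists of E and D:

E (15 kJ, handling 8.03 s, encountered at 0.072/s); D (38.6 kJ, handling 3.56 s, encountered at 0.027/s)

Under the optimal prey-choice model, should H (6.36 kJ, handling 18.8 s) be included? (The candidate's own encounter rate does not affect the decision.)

Intake rate on the current diet: R = (0.072×15 + 0.027×38.6) / (1 + 0.072×8.03 + 0.027×3.56) = 2.122/1.674 = 1.268 kJ/s.
Profitability of H: 6.36/18.8 = 0.3383 kJ/s.
0.3383 < 1.268, so adding H would lower the average — exclude it.

No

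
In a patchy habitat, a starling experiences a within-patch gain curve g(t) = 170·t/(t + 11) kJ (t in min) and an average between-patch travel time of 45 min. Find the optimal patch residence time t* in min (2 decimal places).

Optimal t* satisfies g'(t*) = g(t*)/(T + t*).
g'(t) = 170·11/(t + 11)². Setting 170·11/(t+11)² = 170t/[(t+11)(45+t)] gives 11(45+t) = t(t+11), so t² = 11×45 = 495.
t* = √495 = 22.25 min.

22.25 min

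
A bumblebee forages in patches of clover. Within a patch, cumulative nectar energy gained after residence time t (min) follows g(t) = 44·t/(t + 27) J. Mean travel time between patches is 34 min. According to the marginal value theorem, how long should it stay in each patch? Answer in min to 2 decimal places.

30.30 min

Maximise g(t)/(T+t): set derivative to zero → g'(t)(T+t) = g(t).
g'(t) = 44·27/(t + 27)². Setting 44·27/(t+27)² = 44t/[(t+27)(34+t)] gives 27(34+t) = t(t+27), so t² = 27×34 = 918.
t* = √918 = 30.3 min.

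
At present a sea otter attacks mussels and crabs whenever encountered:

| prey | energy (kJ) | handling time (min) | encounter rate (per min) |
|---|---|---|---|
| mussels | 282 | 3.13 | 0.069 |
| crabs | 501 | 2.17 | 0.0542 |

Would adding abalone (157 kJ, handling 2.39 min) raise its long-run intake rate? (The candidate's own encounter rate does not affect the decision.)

Yes

Intake rate on the current diet: R = (0.069×282 + 0.0542×501) / (1 + 0.069×3.13 + 0.0542×2.17) = 46.61/1.334 = 34.95 kJ/min.
Profitability of abalone: 157/2.39 = 65.69 kJ/min.
65.69 > 34.95, so adding abalone raises the average — include it.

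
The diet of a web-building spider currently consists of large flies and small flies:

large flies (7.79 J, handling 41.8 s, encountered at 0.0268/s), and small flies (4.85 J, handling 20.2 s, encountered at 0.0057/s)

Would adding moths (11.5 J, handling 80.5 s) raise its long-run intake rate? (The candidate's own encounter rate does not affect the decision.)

On large flies and small flies alone, R = ΣλE/(1+Σλh) = 0.2364/2.235 = 0.1058 J/s.
Profitability of moths: 11.5/80.5 = 0.1429 J/s.
0.1429 > 0.1058, so adding moths raises the average — include it.

Yes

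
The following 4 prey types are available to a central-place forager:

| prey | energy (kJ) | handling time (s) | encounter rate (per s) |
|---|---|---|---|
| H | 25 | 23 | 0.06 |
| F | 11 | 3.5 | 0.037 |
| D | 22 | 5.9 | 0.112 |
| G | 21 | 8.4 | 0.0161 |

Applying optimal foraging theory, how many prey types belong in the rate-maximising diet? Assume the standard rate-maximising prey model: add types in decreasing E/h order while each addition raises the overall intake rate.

3

Rank by E/h (kJ/s): D 3.73, F 3.14, G 2.5, H 1.09. Include each in turn until the next type's E/h falls below the running intake rate.
Rate on top 1: 1.484. F: 3.14 > 1.484 → include.
Rate on top 2: 1.604. G: 2.5 > 1.604 → include.
Rate on top 3: 1.667. H: 1.09 < 1.667 → exclude; stop.
Optimal diet: D, F, G — 3 of 4 types.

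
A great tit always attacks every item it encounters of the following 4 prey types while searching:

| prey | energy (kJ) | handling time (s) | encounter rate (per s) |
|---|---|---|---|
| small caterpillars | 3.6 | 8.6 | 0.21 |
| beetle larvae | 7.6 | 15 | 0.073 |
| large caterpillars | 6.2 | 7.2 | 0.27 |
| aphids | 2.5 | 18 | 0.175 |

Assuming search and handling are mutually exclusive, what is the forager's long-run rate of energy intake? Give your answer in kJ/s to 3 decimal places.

Energy encountered per unit search time: 0.21×3.6 + 0.073×7.6 + 0.27×6.2 + 0.175×2.5 = 3.422 kJ/s.
Handling time per unit search time: 0.21×8.6 + 0.073×15 + 0.27×7.2 + 0.175×18 = 7.995.
Rate = 3.422/(1 + 7.995) = 0.3805 kJ/s.

0.380 kJ/s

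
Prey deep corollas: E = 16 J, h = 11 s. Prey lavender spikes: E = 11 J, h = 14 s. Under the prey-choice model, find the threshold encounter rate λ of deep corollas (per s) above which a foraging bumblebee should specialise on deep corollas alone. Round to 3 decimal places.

Drop lavender spikes once their profitability E₂/h₂ falls below the rate achievable on deep corollas alone: E₂/h₂ = λE₁/(1 + λh₁).
Solve for λ: λE₁h₂ = E₂(1 + λh₁) → λ(E₁h₂ − E₂h₁) = E₂ → λ = E₂/(E₁h₂ − E₂h₁).
λ = 11/(16×14 − 11×11) = 11/103 = 0.1068 per s.

0.107 per s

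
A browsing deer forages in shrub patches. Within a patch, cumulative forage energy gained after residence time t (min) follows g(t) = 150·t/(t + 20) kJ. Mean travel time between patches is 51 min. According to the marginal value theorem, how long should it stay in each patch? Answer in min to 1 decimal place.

Maximise g(t)/(T+t): set derivative to zero → g'(t)(T+t) = g(t).
g'(t) = 150·20/(t + 20)². Setting 150·20/(t+20)² = 150t/[(t+20)(51+t)] gives 20(51+t) = t(t+20), so t² = 20×51 = 1020.
t* = √1020 = 31.94 min.

31.9 min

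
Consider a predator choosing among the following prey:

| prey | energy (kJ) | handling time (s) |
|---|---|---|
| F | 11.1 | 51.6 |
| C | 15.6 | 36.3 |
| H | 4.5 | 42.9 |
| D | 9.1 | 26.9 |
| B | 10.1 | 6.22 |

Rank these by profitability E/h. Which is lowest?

Profitability E/h (kJ/s): F = 11.1/51.6 = 0.215, C = 15.6/36.3 = 0.43, H = 4.5/42.9 = 0.105, D = 9.1/26.9 = 0.338, B = 10.1/6.22 = 1.62.
Ranked: B > C > D > F > H.

H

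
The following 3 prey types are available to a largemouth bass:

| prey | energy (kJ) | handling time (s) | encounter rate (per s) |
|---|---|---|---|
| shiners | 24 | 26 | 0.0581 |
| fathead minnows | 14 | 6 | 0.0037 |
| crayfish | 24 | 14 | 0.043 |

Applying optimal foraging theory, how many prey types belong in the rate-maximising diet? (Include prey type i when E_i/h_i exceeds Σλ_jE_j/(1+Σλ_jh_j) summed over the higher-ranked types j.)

3

Rank by E/h (kJ/s): fathead minnows 2.33, crayfish 1.71, shiners 0.923. Include each in turn until the next type's E/h falls below the running intake rate.
Rate on top 1: 0.05068. crayfish: 1.71 > 0.05068 → include.
Rate on top 2: 0.6673. shiners: 0.923 > 0.6673 → include.
Optimal diet: fathead minnows, crayfish, shiners — 3 of 3 types.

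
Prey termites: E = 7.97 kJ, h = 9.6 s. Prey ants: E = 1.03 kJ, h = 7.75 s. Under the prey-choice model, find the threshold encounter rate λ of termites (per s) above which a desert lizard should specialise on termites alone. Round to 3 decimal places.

0.020 per s

Drop ants once their profitability E₂/h₂ falls below the rate achievable on termites alone: E₂/h₂ = λE₁/(1 + λh₁).
Solve for λ: λE₁h₂ = E₂(1 + λh₁) → λ(E₁h₂ − E₂h₁) = E₂ → λ = E₂/(E₁h₂ − E₂h₁).
λ = 1.03/(7.97×7.75 − 1.03×9.6) = 1.03/51.88 = 0.01985 per s.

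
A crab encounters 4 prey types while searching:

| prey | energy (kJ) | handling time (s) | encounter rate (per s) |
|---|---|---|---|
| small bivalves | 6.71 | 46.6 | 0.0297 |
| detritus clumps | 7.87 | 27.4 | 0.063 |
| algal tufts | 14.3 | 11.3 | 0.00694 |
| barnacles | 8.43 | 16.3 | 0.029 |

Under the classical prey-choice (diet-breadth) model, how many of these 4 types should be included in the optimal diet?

E/h in descending order: algal tufts 1.27, barnacles 0.517, detritus clumps 0.287, small bivalves 0.144 kJ/s. The optimal diet is the largest prefix of this list for which every included type satisfies E_i/h_i > R on the types above it.
Rate on top 1: 0.09203. barnacles: 0.517 > 0.09203 → include.
Rate on top 2: 0.2216. detritus clumps: 0.287 > 0.2216 → include.
Rate on top 3: 0.2562. small bivalves: 0.144 < 0.2562 → exclude; stop.
Optimal diet: algal tufts, barnacles, detritus clumps — 3 of 4 types.

3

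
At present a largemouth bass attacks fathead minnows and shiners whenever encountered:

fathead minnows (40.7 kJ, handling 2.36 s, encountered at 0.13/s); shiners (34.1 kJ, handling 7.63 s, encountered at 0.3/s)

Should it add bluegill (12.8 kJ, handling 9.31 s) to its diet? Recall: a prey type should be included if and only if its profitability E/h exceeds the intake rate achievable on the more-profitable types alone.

No

Intake rate on the current diet: R = (0.13×40.7 + 0.3×34.1) / (1 + 0.13×2.36 + 0.3×7.63) = 15.52/3.596 = 4.316 kJ/s.
bluegill: E/h = 12.8/9.31 = 1.375 kJ/s.
1.375 < 4.316, so adding bluegill would lower the average — exclude it.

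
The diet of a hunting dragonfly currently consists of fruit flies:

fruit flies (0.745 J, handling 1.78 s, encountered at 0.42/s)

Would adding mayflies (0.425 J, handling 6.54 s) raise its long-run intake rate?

On fruit flies alone, R = ΣλE/(1+Σλh) = 0.3129/1.748 = 0.179 J/s.
mayflies: E/h = 0.425/6.54 = 0.06498 J/s.
0.06498 < 0.179, so adding mayflies would lower the average — exclude it.

No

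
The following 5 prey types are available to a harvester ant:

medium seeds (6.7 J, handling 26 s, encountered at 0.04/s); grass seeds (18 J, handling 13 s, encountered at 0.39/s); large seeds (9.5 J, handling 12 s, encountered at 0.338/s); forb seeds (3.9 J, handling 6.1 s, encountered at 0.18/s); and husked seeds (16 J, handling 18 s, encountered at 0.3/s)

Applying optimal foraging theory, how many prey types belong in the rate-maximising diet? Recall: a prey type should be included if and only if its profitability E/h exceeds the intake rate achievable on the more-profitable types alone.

Profitabilities (E/h, J/s): grass seeds 1.38, husked seeds 0.889, large seeds 0.792, forb seeds 0.639, medium seeds 0.258. Add prey in this order while the next type's profitability exceeds the intake rate on those already taken.
Rate on top 1: 1.157. husked seeds: 0.889 < 1.157 → exclude; stop.
Optimal diet: grass seeds — 1 of 5 types.

1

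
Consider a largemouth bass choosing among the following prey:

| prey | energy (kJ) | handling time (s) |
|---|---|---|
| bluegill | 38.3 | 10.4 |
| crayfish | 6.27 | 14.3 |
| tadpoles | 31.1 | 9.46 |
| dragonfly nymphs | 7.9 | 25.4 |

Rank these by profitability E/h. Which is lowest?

Profitability E/h (kJ/s): bluegill = 38.3/10.4 = 3.68, crayfish = 6.27/14.3 = 0.438, tadpoles = 31.1/9.46 = 3.29, dragonfly nymphs = 7.9/25.4 = 0.311.
Ranked: bluegill > tadpoles > crayfish > dragonfly nymphs.

dragonfly nymphs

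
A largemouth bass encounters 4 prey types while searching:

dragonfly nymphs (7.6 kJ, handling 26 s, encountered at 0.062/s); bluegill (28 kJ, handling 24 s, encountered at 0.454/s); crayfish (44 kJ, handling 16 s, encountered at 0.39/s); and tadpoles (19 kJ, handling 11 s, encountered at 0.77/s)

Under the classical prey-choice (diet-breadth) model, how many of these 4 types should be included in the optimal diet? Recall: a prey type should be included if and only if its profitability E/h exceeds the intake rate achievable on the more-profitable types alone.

1

E/h in descending order: crayfish 2.75, tadpoles 1.73, bluegill 1.17, dragonfly nymphs 0.292 kJ/s. The optimal diet is the largest prefix of this list for which every included type satisfies E_i/h_i > R on the types above it.
Rate on top 1: 2.37. tadpoles: 1.73 < 2.37 → exclude; stop.
Optimal diet: crayfish — 1 of 4 types.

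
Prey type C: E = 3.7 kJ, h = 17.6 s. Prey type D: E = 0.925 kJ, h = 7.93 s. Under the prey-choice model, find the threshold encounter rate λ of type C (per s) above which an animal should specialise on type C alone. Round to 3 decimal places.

The zero-one rule: include type D iff E₂/h₂ > λE₁/(1+λh₁). Equality gives the switch point.
λE₁h₂ = E₂ + λE₂h₁ ⇒ λ = E₂/(E₁h₂ − E₂h₁) = 0.925/(29.34 − 16.28) = 0.07082 per s.

0.071 per s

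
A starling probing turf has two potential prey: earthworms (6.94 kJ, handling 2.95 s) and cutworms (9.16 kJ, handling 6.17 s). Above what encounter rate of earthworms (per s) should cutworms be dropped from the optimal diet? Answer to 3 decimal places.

0.580 per s

At the threshold, the rate on earthworms alone equals the profitability of cutworms: λ·6.94/(1 + λ·2.95) = 9.16/6.17 = 1.485.
Rearranging, λ(6.94 − 1.485×2.95) = 1.485, so λ = 1.485/2.56 = 0.5798 per s.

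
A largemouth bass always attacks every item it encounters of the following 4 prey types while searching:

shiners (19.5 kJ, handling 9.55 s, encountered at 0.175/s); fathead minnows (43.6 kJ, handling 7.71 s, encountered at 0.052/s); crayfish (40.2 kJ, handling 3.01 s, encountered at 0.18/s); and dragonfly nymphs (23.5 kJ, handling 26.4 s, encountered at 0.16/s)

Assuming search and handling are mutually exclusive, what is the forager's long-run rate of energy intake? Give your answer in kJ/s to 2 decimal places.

2.13 kJ/s

Energy encountered per unit search time: 0.175×19.5 + 0.052×43.6 + 0.18×40.2 + 0.16×23.5 = 16.68 kJ/s.
Handling time per unit search time: 0.175×9.55 + 0.052×7.71 + 0.18×3.01 + 0.16×26.4 = 6.838.
Rate = 16.68/(1 + 6.838) = 2.128 kJ/s.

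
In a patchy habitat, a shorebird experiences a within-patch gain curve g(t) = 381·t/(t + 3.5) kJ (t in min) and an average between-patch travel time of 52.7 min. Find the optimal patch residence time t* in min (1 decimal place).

Maximise g(t)/(T+t): set derivative to zero → g'(t)(T+t) = g(t).
g'(t) = 381·3.5/(t + 3.5)². Setting 381·3.5/(t+3.5)² = 381t/[(t+3.5)(52.7+t)] gives 3.5(52.7+t) = t(t+3.5), so t² = 3.5×52.7 = 184.5.
t* = √184.5 = 13.58 min.

13.6 min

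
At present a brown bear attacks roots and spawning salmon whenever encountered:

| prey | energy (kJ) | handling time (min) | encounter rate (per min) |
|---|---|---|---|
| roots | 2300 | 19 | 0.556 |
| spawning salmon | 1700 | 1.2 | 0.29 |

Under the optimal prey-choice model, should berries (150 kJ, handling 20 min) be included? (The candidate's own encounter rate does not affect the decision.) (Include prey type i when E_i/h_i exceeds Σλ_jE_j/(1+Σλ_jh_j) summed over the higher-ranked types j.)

No

Intake rate on the current diet: R = (0.556×2300 + 0.29×1700) / (1 + 0.556×19 + 0.29×1.2) = 1772/11.91 = 148.7 kJ/min.
berries: E/h = 150/20 = 7.5 kJ/min.
7.5 < 148.7, so adding berries would lower the average — exclude it.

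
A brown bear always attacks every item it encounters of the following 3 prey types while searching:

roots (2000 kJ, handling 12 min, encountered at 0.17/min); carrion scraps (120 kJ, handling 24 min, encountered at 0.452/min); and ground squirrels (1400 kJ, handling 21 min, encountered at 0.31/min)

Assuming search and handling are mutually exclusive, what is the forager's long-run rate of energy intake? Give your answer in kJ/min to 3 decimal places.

R = (0.17×2000 + 0.452×120 + 0.31×1400) / (1 + 0.17×12 + 0.452×24 + 0.31×21) = 828.2/20.4 = 40.6 kJ/min.

40.604 kJ/min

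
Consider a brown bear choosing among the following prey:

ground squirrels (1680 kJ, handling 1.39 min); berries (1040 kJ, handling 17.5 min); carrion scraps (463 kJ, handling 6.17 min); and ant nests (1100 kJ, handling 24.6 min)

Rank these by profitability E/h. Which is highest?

ground squirrels

Profitability E/h (kJ/min): ground squirrels = 1680/1.39 = 1.21e+03, berries = 1040/17.5 = 59.4, carrion scraps = 463/6.17 = 75, ant nests = 1100/24.6 = 44.7.
Ranked: ground squirrels > carrion scraps > berries > ant nests.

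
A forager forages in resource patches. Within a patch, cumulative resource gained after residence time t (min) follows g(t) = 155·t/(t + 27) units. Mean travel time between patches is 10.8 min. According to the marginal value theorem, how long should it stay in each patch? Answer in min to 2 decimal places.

Maximise g(t)/(T+t): set derivative to zero → g'(t)(T+t) = g(t).
g'(t) = 155·27/(t + 27)². Setting 155·27/(t+27)² = 155t/[(t+27)(10.8+t)] gives 27(10.8+t) = t(t+27), so t² = 27×10.8 = 291.6.
t* = √291.6 = 17.08 min.

17.08 min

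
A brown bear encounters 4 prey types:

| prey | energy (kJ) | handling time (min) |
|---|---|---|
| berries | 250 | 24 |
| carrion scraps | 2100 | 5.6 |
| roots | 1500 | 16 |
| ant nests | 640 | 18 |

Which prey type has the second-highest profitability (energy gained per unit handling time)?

Profitability E/h (kJ/min): berries = 250/24 = 10.4, carrion scraps = 2100/5.6 = 375, roots = 1500/16 = 93.8, ant nests = 640/18 = 35.6.
Ranked: carrion scraps > roots > ant nests > berries.

roots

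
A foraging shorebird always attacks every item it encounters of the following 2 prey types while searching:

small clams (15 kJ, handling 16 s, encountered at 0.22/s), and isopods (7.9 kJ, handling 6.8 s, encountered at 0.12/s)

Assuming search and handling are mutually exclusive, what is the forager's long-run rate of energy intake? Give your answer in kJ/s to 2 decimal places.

0.80 kJ/s

R = Σλ_iE_i / (1 + Σλ_ih_i)
Numerator: 0.22×15 + 0.12×7.9 = 4.248
Denominator: 1 + 0.22×16 + 0.12×6.8 = 5.336
R = 4.248/5.336 = 0.7961 kJ/s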